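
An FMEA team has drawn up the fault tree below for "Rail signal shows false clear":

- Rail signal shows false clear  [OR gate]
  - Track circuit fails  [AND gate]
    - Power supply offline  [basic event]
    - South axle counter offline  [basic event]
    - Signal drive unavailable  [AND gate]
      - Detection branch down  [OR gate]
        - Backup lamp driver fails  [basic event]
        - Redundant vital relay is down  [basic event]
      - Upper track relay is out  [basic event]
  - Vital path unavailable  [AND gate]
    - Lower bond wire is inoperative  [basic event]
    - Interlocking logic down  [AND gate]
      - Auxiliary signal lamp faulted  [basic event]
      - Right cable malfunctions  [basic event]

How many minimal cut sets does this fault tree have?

3

Detection branch down [OR]: union of children's cut sets → 2 cut set(s).
Signal drive unavailable [AND]: one cut set from each child combined → 2 × 1 = 2 cut set(s).
Track circuit fails [AND]: one cut set from each child combined → 1 × 1 × 2 = 2 cut set(s).
Interlocking logic down [AND]: one cut set from each child combined → 1 × 1 = 1 cut set(s).
Vital path unavailable [AND]: one cut set from each child combined → 1 × 1 = 1 cut set(s).
Rail signal shows false clear [OR]: union of children's cut sets → 3 cut set(s).
Minimal cut sets: {Backup lamp driver fails, Power supply offline, South axle counter offline, Upper track relay is out}; {Power supply offline, Redundant vital relay is down, South axle counter offline, Upper track relay is out}; {Auxiliary signal lamp faulted, Lower bond wire is inoperative, Right cable malfunctions}.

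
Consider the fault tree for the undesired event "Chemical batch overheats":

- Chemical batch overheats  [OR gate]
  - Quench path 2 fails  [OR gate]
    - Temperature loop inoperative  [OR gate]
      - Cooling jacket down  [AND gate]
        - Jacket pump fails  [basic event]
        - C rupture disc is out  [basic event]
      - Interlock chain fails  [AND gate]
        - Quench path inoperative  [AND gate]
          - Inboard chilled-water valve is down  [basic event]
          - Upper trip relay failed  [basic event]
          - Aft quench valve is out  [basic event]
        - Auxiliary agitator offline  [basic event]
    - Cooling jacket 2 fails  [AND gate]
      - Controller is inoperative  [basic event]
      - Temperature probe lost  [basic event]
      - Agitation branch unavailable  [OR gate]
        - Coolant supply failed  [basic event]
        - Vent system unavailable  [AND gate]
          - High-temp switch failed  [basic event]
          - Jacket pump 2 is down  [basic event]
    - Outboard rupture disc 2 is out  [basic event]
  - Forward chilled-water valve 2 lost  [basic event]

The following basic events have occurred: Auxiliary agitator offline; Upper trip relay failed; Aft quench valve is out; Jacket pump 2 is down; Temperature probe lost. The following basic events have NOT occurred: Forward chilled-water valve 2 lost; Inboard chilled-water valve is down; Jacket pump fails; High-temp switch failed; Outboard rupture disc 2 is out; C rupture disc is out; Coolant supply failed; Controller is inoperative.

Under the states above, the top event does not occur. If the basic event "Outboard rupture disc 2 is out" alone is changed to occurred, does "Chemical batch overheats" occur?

Counterfactual: set "Outboard rupture disc 2 is out" to occurred.
Cooling jacket down [AND]: Jacket pump fails=not, C rupture disc is out=not → not all inputs occur → does not occur.
Quench path inoperative [AND]: Inboard chilled-water valve is down=not, Upper trip relay failed=occurs, Aft quench valve is out=occurs → not all inputs occur → does not occur.
Interlock chain fails [AND]: Quench path inoperative=not, Auxiliary agitator offline=occurs → not all inputs occur → does not occur.
Temperature loop inoperative [OR]: Cooling jacket down=not, Interlock chain fails=not → no input occurs → does not occur.
Vent system unavailable [AND]: High-temp switch failed=not, Jacket pump 2 is down=occurs → not all inputs occur → does not occur.
Agitation branch unavailable [OR]: Coolant supply failed=not, Vent system unavailable=not → no input occurs → does not occur.
Cooling jacket 2 fails [AND]: Controller is inoperative=not, Temperature probe lost=occurs, Agitation branch unavailable=not → not all inputs occur → does not occur.
Quench path 2 fails [OR]: Temperature loop inoperative=not, Cooling jacket 2 fails=not, Outboard rupture disc 2 is out=occurs → at least one input occurs → occurs.
Chemical batch overheats [OR]: Quench path 2 fails=occurs, Forward chilled-water valve 2 lost=not → at least one input occurs → occurs.

Yes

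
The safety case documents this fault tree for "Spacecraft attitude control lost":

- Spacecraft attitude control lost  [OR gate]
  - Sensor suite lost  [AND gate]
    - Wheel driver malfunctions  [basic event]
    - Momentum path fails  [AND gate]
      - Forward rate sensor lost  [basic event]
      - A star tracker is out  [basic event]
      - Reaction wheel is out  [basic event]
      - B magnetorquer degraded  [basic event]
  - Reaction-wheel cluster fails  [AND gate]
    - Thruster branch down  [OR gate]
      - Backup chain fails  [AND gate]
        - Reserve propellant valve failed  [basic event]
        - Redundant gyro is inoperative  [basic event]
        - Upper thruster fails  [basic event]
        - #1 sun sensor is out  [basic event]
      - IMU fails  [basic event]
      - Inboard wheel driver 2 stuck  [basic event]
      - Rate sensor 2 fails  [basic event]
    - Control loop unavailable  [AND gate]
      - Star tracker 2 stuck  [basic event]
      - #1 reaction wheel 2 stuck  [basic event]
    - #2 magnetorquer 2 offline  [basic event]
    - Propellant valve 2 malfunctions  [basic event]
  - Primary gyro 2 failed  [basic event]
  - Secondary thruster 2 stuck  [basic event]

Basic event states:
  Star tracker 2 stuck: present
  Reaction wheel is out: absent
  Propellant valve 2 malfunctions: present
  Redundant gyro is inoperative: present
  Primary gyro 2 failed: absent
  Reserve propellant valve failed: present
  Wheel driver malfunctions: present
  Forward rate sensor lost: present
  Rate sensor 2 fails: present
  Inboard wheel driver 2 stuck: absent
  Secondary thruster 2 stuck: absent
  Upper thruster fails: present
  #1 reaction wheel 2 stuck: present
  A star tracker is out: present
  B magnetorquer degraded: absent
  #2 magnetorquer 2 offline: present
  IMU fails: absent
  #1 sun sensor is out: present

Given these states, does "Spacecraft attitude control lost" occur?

Yes

Momentum path fails [AND]: Forward rate sensor lost=occurs, A star tracker is out=occurs, Reaction wheel is out=not, B magnetorquer degraded=not → not all inputs occur → does not occur.
Sensor suite lost [AND]: Wheel driver malfunctions=occurs, Momentum path fails=not → not all inputs occur → does not occur.
Backup chain fails [AND]: Reserve propellant valve failed=occurs, Redundant gyro is inoperative=occurs, Upper thruster fails=occurs, #1 sun sensor is out=occurs → all inputs occur → occurs.
Thruster branch down [OR]: Backup chain fails=occurs, IMU fails=not, Inboard wheel driver 2 stuck=not, Rate sensor 2 fails=occurs → at least one input occurs → occurs.
Control loop unavailable [AND]: Star tracker 2 stuck=occurs, #1 reaction wheel 2 stuck=occurs → all inputs occur → occurs.
Reaction-wheel cluster fails [AND]: Thruster branch down=occurs, Control loop unavailable=occurs, #2 magnetorquer 2 offline=occurs, Propellant valve 2 malfunctions=occurs → all inputs occur → occurs.
Spacecraft attitude control lost [OR]: Sensor suite lost=not, Reaction-wheel cluster fails=occurs, Primary gyro 2 failed=not, Secondary thruster 2 stuck=not → at least one input occurs → occurs.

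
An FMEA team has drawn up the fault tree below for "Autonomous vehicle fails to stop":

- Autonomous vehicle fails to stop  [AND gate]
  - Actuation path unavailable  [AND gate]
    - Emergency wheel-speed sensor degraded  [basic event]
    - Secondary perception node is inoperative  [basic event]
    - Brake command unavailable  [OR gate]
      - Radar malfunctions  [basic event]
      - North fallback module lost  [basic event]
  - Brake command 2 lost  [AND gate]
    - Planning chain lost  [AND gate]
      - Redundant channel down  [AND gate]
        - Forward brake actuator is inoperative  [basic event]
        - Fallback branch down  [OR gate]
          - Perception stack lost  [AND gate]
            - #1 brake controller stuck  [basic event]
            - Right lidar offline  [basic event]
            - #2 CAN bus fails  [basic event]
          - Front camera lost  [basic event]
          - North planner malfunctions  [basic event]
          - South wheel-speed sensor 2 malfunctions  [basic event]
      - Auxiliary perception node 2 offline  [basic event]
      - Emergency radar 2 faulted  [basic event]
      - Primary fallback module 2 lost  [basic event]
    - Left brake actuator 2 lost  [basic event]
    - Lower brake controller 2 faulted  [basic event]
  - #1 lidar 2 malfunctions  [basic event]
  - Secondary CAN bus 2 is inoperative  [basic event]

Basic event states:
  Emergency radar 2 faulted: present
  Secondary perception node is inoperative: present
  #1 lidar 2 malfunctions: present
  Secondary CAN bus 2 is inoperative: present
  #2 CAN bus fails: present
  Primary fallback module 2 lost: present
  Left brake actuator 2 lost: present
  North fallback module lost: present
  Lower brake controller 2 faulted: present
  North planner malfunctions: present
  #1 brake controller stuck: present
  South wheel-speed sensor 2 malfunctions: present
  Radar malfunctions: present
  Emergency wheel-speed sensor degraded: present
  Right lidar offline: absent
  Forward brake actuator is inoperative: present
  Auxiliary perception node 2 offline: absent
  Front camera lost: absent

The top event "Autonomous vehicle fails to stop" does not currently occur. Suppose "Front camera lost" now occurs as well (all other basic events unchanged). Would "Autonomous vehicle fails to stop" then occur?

Counterfactual: set "Front camera lost" to occurred.
Brake command unavailable [OR]: Radar malfunctions=occurs, North fallback module lost=occurs → at least one input occurs → occurs.
Actuation path unavailable [AND]: Emergency wheel-speed sensor degraded=occurs, Secondary perception node is inoperative=occurs, Brake command unavailable=occurs → all inputs occur → occurs.
Perception stack lost [AND]: #1 brake controller stuck=occurs, Right lidar offline=not, #2 CAN bus fails=occurs → not all inputs occur → does not occur.
Fallback branch down [OR]: Perception stack lost=not, Front camera lost=occurs, North planner malfunctions=occurs, South wheel-speed sensor 2 malfunctions=occurs → at least one input occurs → occurs.
Redundant channel down [AND]: Forward brake actuator is inoperative=occurs, Fallback branch down=occurs → all inputs occur → occurs.
Planning chain lost [AND]: Redundant channel down=occurs, Auxiliary perception node 2 offline=not, Emergency radar 2 faulted=occurs, Primary fallback module 2 lost=occurs → not all inputs occur → does not occur.
Brake command 2 lost [AND]: Planning chain lost=not, Left brake actuator 2 lost=occurs, Lower brake controller 2 faulted=occurs → not all inputs occur → does not occur.
Autonomous vehicle fails to stop [AND]: Actuation path unavailable=occurs, Brake command 2 lost=not, #1 lidar 2 malfunctions=occurs, Secondary CAN bus 2 is inoperative=occurs → not all inputs occur → does not occur.

No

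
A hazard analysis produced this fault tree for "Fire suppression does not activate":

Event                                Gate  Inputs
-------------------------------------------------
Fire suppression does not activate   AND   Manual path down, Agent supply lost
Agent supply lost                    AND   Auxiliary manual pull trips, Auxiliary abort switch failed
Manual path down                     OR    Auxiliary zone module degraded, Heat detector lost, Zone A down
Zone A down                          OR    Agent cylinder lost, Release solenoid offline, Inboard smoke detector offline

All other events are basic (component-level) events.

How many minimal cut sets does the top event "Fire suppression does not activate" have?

5

Zone A down [OR]: union of children's cut sets → 3 cut set(s).
Manual path down [OR]: union of children's cut sets → 5 cut set(s).
Agent supply lost [AND]: one cut set from each child combined → 1 × 1 = 1 cut set(s).
Fire suppression does not activate [AND]: one cut set from each child combined → 5 × 1 = 5 cut set(s).
Minimal cut sets: {Auxiliary abort switch failed, Auxiliary manual pull trips, Auxiliary zone module degraded}; {Auxiliary abort switch failed, Auxiliary manual pull trips, Heat detector lost}; {Agent cylinder lost, Auxiliary abort switch failed, Auxiliary manual pull trips}; {Auxiliary abort switch failed, Auxiliary manual pull trips, Release solenoid offline}; {Auxiliary abort switch failed, Auxiliary manual pull trips, Inboard smoke detector offline}.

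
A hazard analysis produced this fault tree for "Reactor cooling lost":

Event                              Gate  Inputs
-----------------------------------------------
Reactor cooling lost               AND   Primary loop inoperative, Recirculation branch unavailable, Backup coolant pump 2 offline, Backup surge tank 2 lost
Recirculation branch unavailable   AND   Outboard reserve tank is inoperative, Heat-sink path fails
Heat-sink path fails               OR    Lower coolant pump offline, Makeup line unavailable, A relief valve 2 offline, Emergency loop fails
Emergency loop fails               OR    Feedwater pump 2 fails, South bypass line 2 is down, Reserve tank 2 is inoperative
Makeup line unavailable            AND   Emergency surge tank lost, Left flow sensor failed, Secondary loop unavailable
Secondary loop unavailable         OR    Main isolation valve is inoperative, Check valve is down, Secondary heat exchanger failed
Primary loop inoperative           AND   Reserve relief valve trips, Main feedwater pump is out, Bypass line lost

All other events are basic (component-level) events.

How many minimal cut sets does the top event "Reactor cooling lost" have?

8

Primary loop inoperative [AND]: one cut set from each child combined → 1 × 1 × 1 = 1 cut set(s).
Secondary loop unavailable [OR]: union of children's cut sets → 3 cut set(s).
Makeup line unavailable [AND]: one cut set from each child combined → 1 × 1 × 3 = 3 cut set(s).
Emergency loop fails [OR]: union of children's cut sets → 3 cut set(s).
Heat-sink path fails [OR]: union of children's cut sets → 8 cut set(s).
Recirculation branch unavailable [AND]: one cut set from each child combined → 1 × 8 = 8 cut set(s).
Reactor cooling lost [AND]: one cut set from each child combined → 1 × 8 × 1 × 1 = 8 cut set(s).
Minimal cut sets: {Backup coolant pump 2 offline, Backup surge tank 2 lost, Bypass line lost, Lower coolant pump offline, Main feedwater pump is out, Outboard reserve tank is inoperative, Reserve relief valve trips}; {Backup coolant pump 2 offline, Backup surge tank 2 lost, Bypass line lost, Emergency surge tank lost, Left flow sensor failed, Main feedwater pump is out, Main isolation valve is inoperative, Outboard reserve tank is inoperative, Reserve relief valve trips}; {Backup coolant pump 2 offline, Backup surge tank 2 lost, Bypass line lost, Check valve is down, Emergency surge tank lost, Left flow sensor failed, Main feedwater pump is out, Outboard reserve tank is inoperative, Reserve relief valve trips}; {Backup coolant pump 2 offline, Backup surge tank 2 lost, Bypass line lost, Emergency surge tank lost, Left flow sensor failed, Main feedwater pump is out, Outboard reserve tank is inoperative, Reserve relief valve trips, Secondary heat exchanger failed}; {A relief valve 2 offline, Backup coolant pump 2 offline, Backup surge tank 2 lost, Bypass line lost, Main feedwater pump is out, Outboard reserve tank is inoperative, Reserve relief valve trips}; {Backup coolant pump 2 offline, Backup surge tank 2 lost, Bypass line lost, Feedwater pump 2 fails, Main feedwater pump is out, Outboard reserve tank is inoperative, Reserve relief valve trips}; {Backup coolant pump 2 offline, Backup surge tank 2 lost, Bypass line lost, Main feedwater pump is out, Outboard reserve tank is inoperative, Reserve relief valve trips, South bypass line 2 is down}; {Backup coolant pump 2 offline, Backup surge tank 2 lost, Bypass line lost, Main feedwater pump is out, Outboard reserve tank is inoperative, Reserve relief valve trips, Reserve tank 2 is inoperative}.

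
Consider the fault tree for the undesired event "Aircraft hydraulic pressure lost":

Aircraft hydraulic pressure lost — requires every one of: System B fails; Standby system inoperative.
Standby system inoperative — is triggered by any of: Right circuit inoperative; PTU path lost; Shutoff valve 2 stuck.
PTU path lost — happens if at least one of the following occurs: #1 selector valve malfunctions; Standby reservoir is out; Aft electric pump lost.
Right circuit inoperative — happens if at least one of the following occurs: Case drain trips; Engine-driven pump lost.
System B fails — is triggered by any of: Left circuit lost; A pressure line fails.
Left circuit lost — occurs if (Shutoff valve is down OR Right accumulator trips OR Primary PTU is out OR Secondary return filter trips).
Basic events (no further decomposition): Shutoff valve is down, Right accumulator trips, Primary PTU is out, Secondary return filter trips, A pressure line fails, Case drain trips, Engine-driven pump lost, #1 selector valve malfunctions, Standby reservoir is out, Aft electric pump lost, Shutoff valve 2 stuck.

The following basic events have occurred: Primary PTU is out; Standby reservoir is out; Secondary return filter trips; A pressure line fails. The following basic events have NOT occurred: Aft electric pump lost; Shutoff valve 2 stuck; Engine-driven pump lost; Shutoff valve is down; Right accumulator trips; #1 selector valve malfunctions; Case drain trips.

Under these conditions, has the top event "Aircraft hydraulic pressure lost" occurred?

Left circuit lost [OR]: Shutoff valve is down=not, Right accumulator trips=not, Primary PTU is out=occurs, Secondary return filter trips=occurs → at least one input occurs → occurs.
System B fails [OR]: Left circuit lost=occurs, A pressure line fails=occurs → at least one input occurs → occurs.
Right circuit inoperative [OR]: Case drain trips=not, Engine-driven pump lost=not → no input occurs → does not occur.
PTU path lost [OR]: #1 selector valve malfunctions=not, Standby reservoir is out=occurs, Aft electric pump lost=not → at least one input occurs → occurs.
Standby system inoperative [OR]: Right circuit inoperative=not, PTU path lost=occurs, Shutoff valve 2 stuck=not → at least one input occurs → occurs.
Aircraft hydraulic pressure lost [AND]: System B fails=occurs, Standby system inoperative=occurs → all inputs occur → occurs.

Yes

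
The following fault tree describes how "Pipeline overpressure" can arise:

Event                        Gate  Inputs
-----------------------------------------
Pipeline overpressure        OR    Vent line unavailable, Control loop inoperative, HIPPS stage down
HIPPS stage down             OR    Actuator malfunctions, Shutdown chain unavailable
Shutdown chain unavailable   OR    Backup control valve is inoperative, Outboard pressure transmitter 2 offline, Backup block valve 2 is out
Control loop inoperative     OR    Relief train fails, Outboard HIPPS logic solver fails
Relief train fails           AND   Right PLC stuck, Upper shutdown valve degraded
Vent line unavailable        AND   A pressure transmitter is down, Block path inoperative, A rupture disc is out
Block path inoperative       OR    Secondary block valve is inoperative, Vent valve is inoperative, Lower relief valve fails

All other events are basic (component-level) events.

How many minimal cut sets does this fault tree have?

Block path inoperative [OR]: union of children's cut sets → 3 cut set(s).
Vent line unavailable [AND]: one cut set from each child combined → 1 × 3 × 1 = 3 cut set(s).
Relief train fails [AND]: one cut set from each child combined → 1 × 1 = 1 cut set(s).
Control loop inoperative [OR]: union of children's cut sets → 2 cut set(s).
Shutdown chain unavailable [OR]: union of children's cut sets → 3 cut set(s).
HIPPS stage down [OR]: union of children's cut sets → 4 cut set(s).
Pipeline overpressure [OR]: union of children's cut sets → 9 cut set(s).
Minimal cut sets: {A pressure transmitter is down, A rupture disc is out, Secondary block valve is inoperative}; {A pressure transmitter is down, A rupture disc is out, Vent valve is inoperative}; {A pressure transmitter is down, A rupture disc is out, Lower relief valve fails}; {Right PLC stuck, Upper shutdown valve degraded}; {Outboard HIPPS logic solver fails}; {Actuator malfunctions}; {Backup control valve is inoperative}; {Outboard pressure transmitter 2 offline}; {Backup block valve 2 is out}.

9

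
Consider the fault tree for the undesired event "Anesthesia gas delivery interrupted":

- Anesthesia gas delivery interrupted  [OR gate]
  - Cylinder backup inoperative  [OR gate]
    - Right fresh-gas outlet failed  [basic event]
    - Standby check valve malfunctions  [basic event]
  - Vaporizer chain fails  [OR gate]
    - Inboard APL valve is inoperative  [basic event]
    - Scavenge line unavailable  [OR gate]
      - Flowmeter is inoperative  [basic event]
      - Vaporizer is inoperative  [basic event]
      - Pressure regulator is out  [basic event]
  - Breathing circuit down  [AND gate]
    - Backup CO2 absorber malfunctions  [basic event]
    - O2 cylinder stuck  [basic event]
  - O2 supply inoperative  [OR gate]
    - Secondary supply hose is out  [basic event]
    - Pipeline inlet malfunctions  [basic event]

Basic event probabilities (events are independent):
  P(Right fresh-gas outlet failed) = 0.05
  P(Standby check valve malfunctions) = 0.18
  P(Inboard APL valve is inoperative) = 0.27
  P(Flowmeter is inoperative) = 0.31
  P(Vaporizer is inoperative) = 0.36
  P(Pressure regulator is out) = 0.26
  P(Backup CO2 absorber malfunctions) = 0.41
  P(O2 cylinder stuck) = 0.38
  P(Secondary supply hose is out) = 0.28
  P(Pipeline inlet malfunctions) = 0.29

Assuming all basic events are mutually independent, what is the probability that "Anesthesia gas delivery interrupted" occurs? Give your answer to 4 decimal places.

0.9198

P(Cylinder backup inoperative) [OR] = 1 − (1−0.05) × (1−0.18) = 0.221000
P(Scavenge line unavailable) [OR] = 1 − (1−0.31) × (1−0.36) × (1−0.26) = 0.673216
P(Vaporizer chain fails) [OR] = 1 − (1−0.27) × (1−0.673216) = 0.761448
P(Breathing circuit down) [AND] = 0.41 × 0.38 = 0.155800
P(O2 supply inoperative) [OR] = 1 − (1−0.28) × (1−0.29) = 0.488800
P(Anesthesia gas delivery interrupted) [OR] = 1 − (1−0.221000) × (1−0.761448) × (1−0.155800) × (1−0.488800) = 0.919803
Rounded to 4 decimal places: P(Anesthesia gas delivery interrupted) ≈ 0.9198.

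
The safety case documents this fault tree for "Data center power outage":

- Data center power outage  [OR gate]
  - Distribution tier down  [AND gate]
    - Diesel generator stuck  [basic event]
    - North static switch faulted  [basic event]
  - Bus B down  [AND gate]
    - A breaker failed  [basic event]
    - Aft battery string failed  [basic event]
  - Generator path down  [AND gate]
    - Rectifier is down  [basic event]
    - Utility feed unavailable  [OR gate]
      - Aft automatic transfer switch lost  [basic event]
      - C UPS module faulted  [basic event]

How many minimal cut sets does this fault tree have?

4

Distribution tier down [AND]: one cut set from each child combined → 1 × 1 = 1 cut set(s).
Bus B down [AND]: one cut set from each child combined → 1 × 1 = 1 cut set(s).
Utility feed unavailable [OR]: union of children's cut sets → 2 cut set(s).
Generator path down [AND]: one cut set from each child combined → 1 × 2 = 2 cut set(s).
Data center power outage [OR]: union of children's cut sets → 4 cut set(s).
Minimal cut sets: {Diesel generator stuck, North static switch faulted}; {A breaker failed, Aft battery string failed}; {Aft automatic transfer switch lost, Rectifier is down}; {C UPS module faulted, Rectifier is down}.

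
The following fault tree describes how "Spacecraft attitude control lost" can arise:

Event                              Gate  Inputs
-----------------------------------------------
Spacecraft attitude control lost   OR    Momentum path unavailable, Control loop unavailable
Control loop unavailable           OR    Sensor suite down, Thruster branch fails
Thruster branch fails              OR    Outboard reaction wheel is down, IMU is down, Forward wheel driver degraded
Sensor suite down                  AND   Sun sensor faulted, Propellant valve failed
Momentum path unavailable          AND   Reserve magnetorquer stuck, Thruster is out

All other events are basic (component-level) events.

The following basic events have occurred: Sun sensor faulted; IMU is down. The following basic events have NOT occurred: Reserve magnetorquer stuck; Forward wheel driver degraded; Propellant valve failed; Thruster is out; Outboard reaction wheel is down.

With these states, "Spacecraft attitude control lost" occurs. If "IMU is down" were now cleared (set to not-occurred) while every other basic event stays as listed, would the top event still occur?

Counterfactual: set "IMU is down" to not occurred.
Momentum path unavailable [AND]: Reserve magnetorquer stuck=not, Thruster is out=not → not all inputs occur → does not occur.
Sensor suite down [AND]: Sun sensor faulted=occurs, Propellant valve failed=not → not all inputs occur → does not occur.
Thruster branch fails [OR]: Outboard reaction wheel is down=not, IMU is down=not, Forward wheel driver degraded=not → no input occurs → does not occur.
Control loop unavailable [OR]: Sensor suite down=not, Thruster branch fails=not → no input occurs → does not occur.
Spacecraft attitude control lost [OR]: Momentum path unavailable=not, Control loop unavailable=not → no input occurs → does not occur.

No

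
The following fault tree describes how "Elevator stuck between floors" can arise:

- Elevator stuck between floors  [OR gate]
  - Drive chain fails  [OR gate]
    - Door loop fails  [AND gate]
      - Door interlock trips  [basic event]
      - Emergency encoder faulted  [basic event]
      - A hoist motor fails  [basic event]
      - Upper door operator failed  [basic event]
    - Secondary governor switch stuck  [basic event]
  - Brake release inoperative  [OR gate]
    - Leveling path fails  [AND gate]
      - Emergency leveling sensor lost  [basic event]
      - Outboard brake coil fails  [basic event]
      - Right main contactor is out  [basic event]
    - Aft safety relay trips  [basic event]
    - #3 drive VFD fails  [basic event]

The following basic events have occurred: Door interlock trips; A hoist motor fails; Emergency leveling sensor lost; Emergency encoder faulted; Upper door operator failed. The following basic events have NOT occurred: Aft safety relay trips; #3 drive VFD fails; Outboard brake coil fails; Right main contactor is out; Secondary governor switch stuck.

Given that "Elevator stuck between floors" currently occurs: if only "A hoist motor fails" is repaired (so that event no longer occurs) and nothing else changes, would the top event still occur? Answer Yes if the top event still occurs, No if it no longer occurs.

Counterfactual: set "A hoist motor fails" to not occurred.
Door loop fails [AND]: Door interlock trips=occurs, Emergency encoder faulted=occurs, A hoist motor fails=not, Upper door operator failed=occurs → not all inputs occur → does not occur.
Drive chain fails [OR]: Door loop fails=not, Secondary governor switch stuck=not → no input occurs → does not occur.
Leveling path fails [AND]: Emergency leveling sensor lost=occurs, Outboard brake coil fails=not, Right main contactor is out=not → not all inputs occur → does not occur.
Brake release inoperative [OR]: Leveling path fails=not, Aft safety relay trips=not, #3 drive VFD fails=not → no input occurs → does not occur.
Elevator stuck between floors [OR]: Drive chain fails=not, Brake release inoperative=not → no input occurs → does not occur.

No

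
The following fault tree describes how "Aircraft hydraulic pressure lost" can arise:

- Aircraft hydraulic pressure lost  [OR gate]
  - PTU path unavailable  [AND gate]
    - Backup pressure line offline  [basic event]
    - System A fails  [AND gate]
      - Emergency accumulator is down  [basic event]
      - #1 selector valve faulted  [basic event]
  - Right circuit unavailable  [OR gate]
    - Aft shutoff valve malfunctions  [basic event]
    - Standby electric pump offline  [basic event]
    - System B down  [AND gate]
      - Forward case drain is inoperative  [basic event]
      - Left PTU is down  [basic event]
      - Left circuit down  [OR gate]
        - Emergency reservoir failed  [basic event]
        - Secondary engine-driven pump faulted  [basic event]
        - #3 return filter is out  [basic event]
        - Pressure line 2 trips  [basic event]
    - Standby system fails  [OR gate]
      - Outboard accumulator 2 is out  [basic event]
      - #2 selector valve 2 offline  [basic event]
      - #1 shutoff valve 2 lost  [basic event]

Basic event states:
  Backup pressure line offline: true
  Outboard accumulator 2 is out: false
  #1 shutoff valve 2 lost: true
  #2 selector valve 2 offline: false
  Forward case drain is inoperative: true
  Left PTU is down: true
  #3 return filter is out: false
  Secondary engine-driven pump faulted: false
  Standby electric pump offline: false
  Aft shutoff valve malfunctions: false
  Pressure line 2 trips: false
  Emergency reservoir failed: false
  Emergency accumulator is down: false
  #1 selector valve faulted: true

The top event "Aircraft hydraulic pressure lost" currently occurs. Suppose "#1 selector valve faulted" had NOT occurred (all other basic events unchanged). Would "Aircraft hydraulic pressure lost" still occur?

Counterfactual: set "#1 selector valve faulted" to not occurred.
System A fails [AND]: Emergency accumulator is down=not, #1 selector valve faulted=not → not all inputs occur → does not occur.
PTU path unavailable [AND]: Backup pressure line offline=occurs, System A fails=not → not all inputs occur → does not occur.
Left circuit down [OR]: Emergency reservoir failed=not, Secondary engine-driven pump faulted=not, #3 return filter is out=not, Pressure line 2 trips=not → no input occurs → does not occur.
System B down [AND]: Forward case drain is inoperative=occurs, Left PTU is down=occurs, Left circuit down=not → not all inputs occur → does not occur.
Standby system fails [OR]: Outboard accumulator 2 is out=not, #2 selector valve 2 offline=not, #1 shutoff valve 2 lost=occurs → at least one input occurs → occurs.
Right circuit unavailable [OR]: Aft shutoff valve malfunctions=not, Standby electric pump offline=not, System B down=not, Standby system fails=occurs → at least one input occurs → occurs.
Aircraft hydraulic pressure lost [OR]: PTU path unavailable=not, Right circuit unavailable=occurs → at least one input occurs → occurs.

Yes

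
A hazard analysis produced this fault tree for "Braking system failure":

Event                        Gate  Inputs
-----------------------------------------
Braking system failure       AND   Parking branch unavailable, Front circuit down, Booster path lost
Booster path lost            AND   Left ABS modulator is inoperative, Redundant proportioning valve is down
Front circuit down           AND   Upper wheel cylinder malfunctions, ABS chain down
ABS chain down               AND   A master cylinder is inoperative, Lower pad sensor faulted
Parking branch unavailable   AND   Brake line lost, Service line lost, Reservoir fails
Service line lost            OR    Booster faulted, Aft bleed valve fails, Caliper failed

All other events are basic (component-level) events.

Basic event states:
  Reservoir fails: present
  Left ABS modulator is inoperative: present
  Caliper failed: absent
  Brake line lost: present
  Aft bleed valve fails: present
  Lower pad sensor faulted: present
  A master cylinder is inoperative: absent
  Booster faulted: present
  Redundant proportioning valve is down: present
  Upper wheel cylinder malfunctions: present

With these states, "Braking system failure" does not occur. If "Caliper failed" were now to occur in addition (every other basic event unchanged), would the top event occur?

No

Counterfactual: set "Caliper failed" to occurred.
Service line lost [OR]: Booster faulted=occurs, Aft bleed valve fails=occurs, Caliper failed=occurs → at least one input occurs → occurs.
Parking branch unavailable [AND]: Brake line lost=occurs, Service line lost=occurs, Reservoir fails=occurs → all inputs occur → occurs.
ABS chain down [AND]: A master cylinder is inoperative=not, Lower pad sensor faulted=occurs → not all inputs occur → does not occur.
Front circuit down [AND]: Upper wheel cylinder malfunctions=occurs, ABS chain down=not → not all inputs occur → does not occur.
Booster path lost [AND]: Left ABS modulator is inoperative=occurs, Redundant proportioning valve is down=occurs → all inputs occur → occurs.
Braking system failure [AND]: Parking branch unavailable=occurs, Front circuit down=not, Booster path lost=occurs → not all inputs occur → does not occur.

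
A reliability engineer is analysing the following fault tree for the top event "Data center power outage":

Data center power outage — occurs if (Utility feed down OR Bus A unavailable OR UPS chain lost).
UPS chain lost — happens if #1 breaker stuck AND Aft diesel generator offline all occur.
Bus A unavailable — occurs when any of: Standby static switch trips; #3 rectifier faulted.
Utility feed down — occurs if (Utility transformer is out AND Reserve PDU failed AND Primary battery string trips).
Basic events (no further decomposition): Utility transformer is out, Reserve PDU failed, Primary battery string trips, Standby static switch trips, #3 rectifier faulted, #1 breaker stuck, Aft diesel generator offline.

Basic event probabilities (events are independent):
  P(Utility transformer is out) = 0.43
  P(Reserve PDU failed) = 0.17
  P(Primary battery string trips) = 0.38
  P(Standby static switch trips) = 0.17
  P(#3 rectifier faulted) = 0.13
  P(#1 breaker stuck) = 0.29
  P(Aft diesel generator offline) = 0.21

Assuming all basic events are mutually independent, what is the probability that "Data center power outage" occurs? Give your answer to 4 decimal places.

P(Utility feed down) [AND] = 0.43 × 0.17 × 0.38 = 0.027778
P(Bus A unavailable) [OR] = 1 − (1−0.17) × (1−0.13) = 0.277900
P(UPS chain lost) [AND] = 0.29 × 0.21 = 0.060900
P(Data center power outage) [OR] = 1 − (1−0.027778) × (1−0.277900) × (1−0.060900) = 0.340713
Rounded to 4 decimal places: P(Data center power outage) ≈ 0.3407.

0.3407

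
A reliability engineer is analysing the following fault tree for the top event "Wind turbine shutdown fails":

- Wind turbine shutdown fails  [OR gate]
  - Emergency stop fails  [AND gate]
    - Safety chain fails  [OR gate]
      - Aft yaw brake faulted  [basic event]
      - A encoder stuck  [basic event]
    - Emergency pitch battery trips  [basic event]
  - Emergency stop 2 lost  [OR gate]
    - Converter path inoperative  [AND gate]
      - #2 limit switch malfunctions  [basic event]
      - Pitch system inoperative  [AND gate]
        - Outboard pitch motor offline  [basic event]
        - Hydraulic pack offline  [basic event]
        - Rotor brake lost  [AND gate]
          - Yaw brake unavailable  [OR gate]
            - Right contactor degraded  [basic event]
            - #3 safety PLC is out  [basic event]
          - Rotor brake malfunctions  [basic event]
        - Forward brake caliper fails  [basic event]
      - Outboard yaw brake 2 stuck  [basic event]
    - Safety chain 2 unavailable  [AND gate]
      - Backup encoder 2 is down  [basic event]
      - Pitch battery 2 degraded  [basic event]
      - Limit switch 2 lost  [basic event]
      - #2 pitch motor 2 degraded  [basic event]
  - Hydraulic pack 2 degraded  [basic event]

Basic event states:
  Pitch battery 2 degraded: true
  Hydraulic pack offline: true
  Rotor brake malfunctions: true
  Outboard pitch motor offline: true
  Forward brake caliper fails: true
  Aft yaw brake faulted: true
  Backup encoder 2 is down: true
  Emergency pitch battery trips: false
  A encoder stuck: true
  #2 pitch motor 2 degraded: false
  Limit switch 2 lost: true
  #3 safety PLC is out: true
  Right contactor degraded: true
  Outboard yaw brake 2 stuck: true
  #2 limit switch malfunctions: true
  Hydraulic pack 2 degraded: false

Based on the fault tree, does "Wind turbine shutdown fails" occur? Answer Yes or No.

Yes

Safety chain fails [OR]: Aft yaw brake faulted=occurs, A encoder stuck=occurs → at least one input occurs → occurs.
Emergency stop fails [AND]: Safety chain fails=occurs, Emergency pitch battery trips=not → not all inputs occur → does not occur.
Yaw brake unavailable [OR]: Right contactor degraded=occurs, #3 safety PLC is out=occurs → at least one input occurs → occurs.
Rotor brake lost [AND]: Yaw brake unavailable=occurs, Rotor brake malfunctions=occurs → all inputs occur → occurs.
Pitch system inoperative [AND]: Outboard pitch motor offline=occurs, Hydraulic pack offline=occurs, Rotor brake lost=occurs, Forward brake caliper fails=occurs → all inputs occur → occurs.
Converter path inoperative [AND]: #2 limit switch malfunctions=occurs, Pitch system inoperative=occurs, Outboard yaw brake 2 stuck=occurs → all inputs occur → occurs.
Safety chain 2 unavailable [AND]: Backup encoder 2 is down=occurs, Pitch battery 2 degraded=occurs, Limit switch 2 lost=occurs, #2 pitch motor 2 degraded=not → not all inputs occur → does not occur.
Emergency stop 2 lost [OR]: Converter path inoperative=occurs, Safety chain 2 unavailable=not → at least one input occurs → occurs.
Wind turbine shutdown fails [OR]: Emergency stop fails=not, Emergency stop 2 lost=occurs, Hydraulic pack 2 degraded=not → at least one input occurs → occurs.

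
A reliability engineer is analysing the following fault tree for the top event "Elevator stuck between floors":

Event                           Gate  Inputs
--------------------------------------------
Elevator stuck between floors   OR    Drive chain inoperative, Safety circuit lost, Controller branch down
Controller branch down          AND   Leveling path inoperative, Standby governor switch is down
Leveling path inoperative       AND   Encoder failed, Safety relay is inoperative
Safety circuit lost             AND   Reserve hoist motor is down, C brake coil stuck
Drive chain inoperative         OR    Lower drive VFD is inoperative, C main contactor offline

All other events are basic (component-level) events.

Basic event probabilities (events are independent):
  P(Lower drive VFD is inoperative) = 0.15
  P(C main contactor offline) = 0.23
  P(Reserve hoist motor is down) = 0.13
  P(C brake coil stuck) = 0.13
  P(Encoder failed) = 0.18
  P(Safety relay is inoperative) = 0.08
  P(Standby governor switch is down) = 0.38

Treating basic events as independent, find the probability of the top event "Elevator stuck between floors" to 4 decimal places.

P(Drive chain inoperative) [OR] = 1 − (1−0.15) × (1−0.23) = 0.345500
P(Safety circuit lost) [AND] = 0.13 × 0.13 = 0.016900
P(Leveling path inoperative) [AND] = 0.18 × 0.08 = 0.014400
P(Controller branch down) [AND] = 0.014400 × 0.38 = 0.005472
P(Elevator stuck between floors) [OR] = 1 − (1−0.345500) × (1−0.016900) × (1−0.005472) = 0.360082
Rounded to 4 decimal places: P(Elevator stuck between floors) ≈ 0.3601.

0.3601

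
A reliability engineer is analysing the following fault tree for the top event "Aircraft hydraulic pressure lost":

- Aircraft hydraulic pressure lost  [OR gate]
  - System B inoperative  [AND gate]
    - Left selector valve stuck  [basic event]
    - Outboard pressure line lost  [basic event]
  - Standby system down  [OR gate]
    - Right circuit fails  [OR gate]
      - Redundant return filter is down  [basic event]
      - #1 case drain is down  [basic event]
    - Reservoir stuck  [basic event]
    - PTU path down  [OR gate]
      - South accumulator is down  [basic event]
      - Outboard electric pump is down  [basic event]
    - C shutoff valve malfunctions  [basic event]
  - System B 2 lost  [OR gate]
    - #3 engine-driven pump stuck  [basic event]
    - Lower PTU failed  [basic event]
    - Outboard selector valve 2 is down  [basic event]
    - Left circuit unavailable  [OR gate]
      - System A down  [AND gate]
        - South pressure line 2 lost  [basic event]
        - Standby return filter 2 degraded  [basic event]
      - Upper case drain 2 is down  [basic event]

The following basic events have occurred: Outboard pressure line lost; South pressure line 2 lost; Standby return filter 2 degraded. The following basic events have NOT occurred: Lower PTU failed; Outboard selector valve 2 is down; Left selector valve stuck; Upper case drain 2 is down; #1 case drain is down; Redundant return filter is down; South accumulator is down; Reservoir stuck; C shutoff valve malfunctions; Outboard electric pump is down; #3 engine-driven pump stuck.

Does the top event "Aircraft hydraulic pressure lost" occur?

Yes

System B inoperative [AND]: Left selector valve stuck=not, Outboard pressure line lost=occurs → not all inputs occur → does not occur.
Right circuit fails [OR]: Redundant return filter is down=not, #1 case drain is down=not → no input occurs → does not occur.
PTU path down [OR]: South accumulator is down=not, Outboard electric pump is down=not → no input occurs → does not occur.
Standby system down [OR]: Right circuit fails=not, Reservoir stuck=not, PTU path down=not, C shutoff valve malfunctions=not → no input occurs → does not occur.
System A down [AND]: South pressure line 2 lost=occurs, Standby return filter 2 degraded=occurs → all inputs occur → occurs.
Left circuit unavailable [OR]: System A down=occurs, Upper case drain 2 is down=not → at least one input occurs → occurs.
System B 2 lost [OR]: #3 engine-driven pump stuck=not, Lower PTU failed=not, Outboard selector valve 2 is down=not, Left circuit unavailable=occurs → at least one input occurs → occurs.
Aircraft hydraulic pressure lost [OR]: System B inoperative=not, Standby system down=not, System B 2 lost=occurs → at least one input occurs → occurs.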